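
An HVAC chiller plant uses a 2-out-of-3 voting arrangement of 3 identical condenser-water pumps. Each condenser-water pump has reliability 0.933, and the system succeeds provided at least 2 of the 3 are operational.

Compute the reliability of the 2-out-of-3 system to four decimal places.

0.9871

R = Σ_{i=2}^{3} C(3,i) p^i (1−p)^{3−i} with p = 0.933
C(3,2)·0.933^2·0.067^1 = 0.174968
C(3,3)·0.933^3·0.067^0 = 0.812166
Sum = 0.9871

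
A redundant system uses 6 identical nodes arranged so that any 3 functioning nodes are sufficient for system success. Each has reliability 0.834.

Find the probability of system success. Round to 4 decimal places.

0.9914

R = Σ_{i=3}^{6} C(6,i) p^i (1−p)^{6−i} with p = 0.834
C(6,3)·0.834^3·0.166^3 = 0.053070
C(6,4)·0.834^4·0.166^2 = 0.199973
C(6,5)·0.834^5·0.166^1 = 0.401874
C(6,6)·0.834^6·0.166^0 = 0.336509
Sum = 0.9914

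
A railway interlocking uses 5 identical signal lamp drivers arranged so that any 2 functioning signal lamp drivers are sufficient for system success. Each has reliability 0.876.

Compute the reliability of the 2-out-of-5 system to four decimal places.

R = Σ_{i=2}^{5} C(5,i) p^i (1−p)^{5−i} with p = 0.876
C(5,2)·0.876^2·0.124^3 = 0.014631
C(5,3)·0.876^3·0.124^2 = 0.103361
C(5,4)·0.876^4·0.124^1 = 0.365097
C(5,5)·0.876^5·0.124^0 = 0.515847
Sum = 0.9989

0.9989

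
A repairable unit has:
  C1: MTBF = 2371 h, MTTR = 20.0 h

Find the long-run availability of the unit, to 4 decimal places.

0.9916

A(C1) = MTBF/(MTBF+MTTR) = 2371/(2371+20.0) = 0.9916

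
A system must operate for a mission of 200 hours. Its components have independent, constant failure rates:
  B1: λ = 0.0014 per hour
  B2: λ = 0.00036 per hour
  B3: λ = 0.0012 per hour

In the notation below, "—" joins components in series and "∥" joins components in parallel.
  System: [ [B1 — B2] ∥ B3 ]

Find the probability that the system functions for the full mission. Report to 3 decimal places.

0.937

R(B1) = exp(−0.0014 × 200) = 0.75578
R(B2) = exp(−0.00036 × 200) = 0.93053
R(B3) = exp(−0.0012 × 200) = 0.78663
Series (B1 and B2): 0.75578 × 0.93053 = 0.70328
Parallel ([0.70328] and B3): 1 − (1 − 0.70328)(1 − 0.78663) = 0.937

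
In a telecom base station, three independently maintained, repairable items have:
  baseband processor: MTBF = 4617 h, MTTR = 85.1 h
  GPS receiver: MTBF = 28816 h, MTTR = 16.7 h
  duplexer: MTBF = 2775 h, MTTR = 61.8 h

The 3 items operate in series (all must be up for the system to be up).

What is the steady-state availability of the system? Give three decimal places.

0.960

A(baseband processor) = MTBF/(MTBF+MTTR) = 4617/(4617+85.1) = 0.981902
A(GPS receiver) = MTBF/(MTBF+MTTR) = 28816/(28816+16.7) = 0.999421
A(duplexer) = MTBF/(MTBF+MTTR) = 2775/(2775+61.8) = 0.978215
Series availability: 0.981902 × 0.999421 × 0.978215 = 0.960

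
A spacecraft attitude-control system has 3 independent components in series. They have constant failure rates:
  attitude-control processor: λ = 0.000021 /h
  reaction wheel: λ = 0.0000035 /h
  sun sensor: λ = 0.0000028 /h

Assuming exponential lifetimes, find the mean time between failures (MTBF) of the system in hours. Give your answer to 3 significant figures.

36600

Series of exponential components: λ_sys = Σ λ_i
λ_sys = 0.000021 + 0.0000035 + 0.0000028 = 2.7300e-05 /h
MTBF = 1 / λ_sys = 36600 h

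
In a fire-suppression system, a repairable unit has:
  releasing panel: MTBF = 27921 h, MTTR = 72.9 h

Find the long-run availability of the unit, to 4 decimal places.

0.9974

A(releasing panel) = MTBF/(MTBF+MTTR) = 27921/(27921+72.9) = 0.9974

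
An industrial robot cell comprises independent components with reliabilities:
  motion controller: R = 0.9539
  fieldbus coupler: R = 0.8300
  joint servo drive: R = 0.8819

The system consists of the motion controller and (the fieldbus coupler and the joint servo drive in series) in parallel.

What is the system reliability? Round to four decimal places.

0.9876

Series (fieldbus coupler and joint servo drive): 0.830000 × 0.881900 = 0.731977
Parallel (motion controller and [0.731977]): 1 − (1 − 0.953900)(1 − 0.731977) = 0.9876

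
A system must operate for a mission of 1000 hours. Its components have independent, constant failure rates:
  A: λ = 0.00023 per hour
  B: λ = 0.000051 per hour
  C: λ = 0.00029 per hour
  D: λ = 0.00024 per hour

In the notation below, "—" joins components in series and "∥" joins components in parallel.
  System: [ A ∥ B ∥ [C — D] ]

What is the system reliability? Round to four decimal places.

R(A) = exp(−0.00023 × 1000) = 0.794534
R(B) = exp(−0.000051 × 1000) = 0.950279
R(C) = exp(−0.00029 × 1000) = 0.748264
R(D) = exp(−0.00024 × 1000) = 0.786628
Series (C and D): 0.748264 × 0.786628 = 0.588605
Parallel (A, B, and [0.588605]): 1 − (1 − 0.794534)(1 − 0.950279)(1 − 0.588605) = 0.9958

0.9958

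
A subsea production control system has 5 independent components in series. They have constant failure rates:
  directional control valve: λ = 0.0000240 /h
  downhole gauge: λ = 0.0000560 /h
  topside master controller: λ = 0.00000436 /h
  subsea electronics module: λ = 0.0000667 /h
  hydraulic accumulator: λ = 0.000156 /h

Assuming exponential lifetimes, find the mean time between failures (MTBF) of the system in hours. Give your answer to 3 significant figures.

Series of exponential components: λ_sys = Σ λ_i
λ_sys = 0.0000240 + 0.0000560 + 0.00000436 + 0.0000667 + 0.000156 = 3.0706e-04 /h
MTBF = 1 / λ_sys = 3260 h

3260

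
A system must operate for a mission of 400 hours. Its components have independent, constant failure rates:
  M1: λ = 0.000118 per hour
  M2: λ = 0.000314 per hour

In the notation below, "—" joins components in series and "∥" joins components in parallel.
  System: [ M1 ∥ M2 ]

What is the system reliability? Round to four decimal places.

0.9946

R(M1) = exp(−0.000118 × 400) = 0.953897
R(M2) = exp(−0.000314 × 400) = 0.881968
Parallel (M1 and M2): 1 − (1 − 0.953897)(1 − 0.881968) = 0.9946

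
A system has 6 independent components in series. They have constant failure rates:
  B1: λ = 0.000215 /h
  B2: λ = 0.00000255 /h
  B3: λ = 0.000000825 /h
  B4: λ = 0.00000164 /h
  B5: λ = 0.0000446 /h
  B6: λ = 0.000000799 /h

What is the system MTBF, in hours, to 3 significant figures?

Series of exponential components: λ_sys = Σ λ_i
λ_sys = 0.000215 + 0.00000255 + 0.000000825 + 0.00000164 + 0.0000446 + 0.000000799 = 2.6541e-04 /h
MTBF = 1 / λ_sys = 3770 h

3770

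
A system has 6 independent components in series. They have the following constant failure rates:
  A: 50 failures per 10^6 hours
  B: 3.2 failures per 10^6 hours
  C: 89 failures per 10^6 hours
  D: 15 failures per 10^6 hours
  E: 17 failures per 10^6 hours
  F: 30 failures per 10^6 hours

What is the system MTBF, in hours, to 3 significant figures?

Series of exponential components: λ_sys = Σ λ_i
λ_sys = 0.000050 + 0.0000032 + 0.000089 + 0.000015 + 0.000017 + 0.000030 = 2.0420e-04 /h
MTBF = 1 / λ_sys = 4900 h

4900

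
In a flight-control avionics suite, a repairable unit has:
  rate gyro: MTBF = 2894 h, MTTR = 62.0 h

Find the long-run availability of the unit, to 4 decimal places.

A(rate gyro) = MTBF/(MTBF+MTTR) = 2894/(2894+62.0) = 0.9790

0.9790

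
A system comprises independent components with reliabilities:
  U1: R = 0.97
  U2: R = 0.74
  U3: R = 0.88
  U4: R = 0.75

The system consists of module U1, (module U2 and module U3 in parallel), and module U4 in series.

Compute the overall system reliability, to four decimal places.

0.7048

Parallel (U2 and U3): 1 − (1 − 0.740000)(1 − 0.880000) = 0.968800
Series (U1, [0.968800], and U4): 0.970000 × 0.968800 × 0.750000 = 0.7048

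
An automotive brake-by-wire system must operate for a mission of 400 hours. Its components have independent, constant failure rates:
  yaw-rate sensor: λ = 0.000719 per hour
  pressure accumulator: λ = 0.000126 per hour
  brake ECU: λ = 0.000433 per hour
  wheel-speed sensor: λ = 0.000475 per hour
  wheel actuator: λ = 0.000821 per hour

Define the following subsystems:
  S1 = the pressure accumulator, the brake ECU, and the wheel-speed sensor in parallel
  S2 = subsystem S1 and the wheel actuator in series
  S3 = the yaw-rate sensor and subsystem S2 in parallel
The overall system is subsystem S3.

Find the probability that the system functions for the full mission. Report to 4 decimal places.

0.9298

R(yaw-rate sensor) = exp(−0.000719 × 400) = 0.750062
R(pressure accumulator) = exp(−0.000126 × 400) = 0.950849
R(brake ECU) = exp(−0.000433 × 400) = 0.840969
R(wheel-speed sensor) = exp(−0.000475 × 400) = 0.826959
R(wheel actuator) = exp(−0.000821 × 400) = 0.720075
Parallel (pressure accumulator, brake ECU, and wheel-speed sensor): 1 − (1 − 0.950849)(1 − 0.840969)(1 − 0.826959) = 0.998647
Series ([0.998647] and wheel actuator): 0.998647 × 0.720075 = 0.719101
Parallel (yaw-rate sensor and [0.719101]): 1 − (1 − 0.750062)(1 − 0.719101) = 0.9298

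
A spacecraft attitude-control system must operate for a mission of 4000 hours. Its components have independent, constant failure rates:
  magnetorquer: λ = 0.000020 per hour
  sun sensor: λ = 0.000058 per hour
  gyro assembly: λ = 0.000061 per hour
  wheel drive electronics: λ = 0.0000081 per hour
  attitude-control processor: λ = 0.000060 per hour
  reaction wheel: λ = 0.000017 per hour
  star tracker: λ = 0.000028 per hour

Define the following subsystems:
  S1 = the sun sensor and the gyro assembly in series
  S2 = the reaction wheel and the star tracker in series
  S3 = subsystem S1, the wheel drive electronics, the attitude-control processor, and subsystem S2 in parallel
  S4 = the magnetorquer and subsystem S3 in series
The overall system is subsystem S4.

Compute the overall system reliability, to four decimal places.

0.9227

R(magnetorquer) = exp(−0.000020 × 4000) = 0.923116
R(sun sensor) = exp(−0.000058 × 4000) = 0.792946
R(gyro assembly) = exp(−0.000061 × 4000) = 0.783488
R(wheel drive electronics) = exp(−0.0000081 × 4000) = 0.968119
R(attitude-control processor) = exp(−0.000060 × 4000) = 0.786628
R(reaction wheel) = exp(−0.000017 × 4000) = 0.934260
R(star tracker) = exp(−0.000028 × 4000) = 0.894044
Series (sun sensor and gyro assembly): 0.792946 × 0.783488 = 0.621264
Series (reaction wheel and star tracker): 0.934260 × 0.894044 = 0.835270
Parallel ([0.621264], wheel drive electronics, attitude-control processor, and [0.835270]): 1 − (1 − 0.621264)(1 − 0.968119)(1 − 0.786628)(1 − 0.835270) = 0.999576
Series (magnetorquer and [0.999576]): 0.923116 × 0.999576 = 0.9227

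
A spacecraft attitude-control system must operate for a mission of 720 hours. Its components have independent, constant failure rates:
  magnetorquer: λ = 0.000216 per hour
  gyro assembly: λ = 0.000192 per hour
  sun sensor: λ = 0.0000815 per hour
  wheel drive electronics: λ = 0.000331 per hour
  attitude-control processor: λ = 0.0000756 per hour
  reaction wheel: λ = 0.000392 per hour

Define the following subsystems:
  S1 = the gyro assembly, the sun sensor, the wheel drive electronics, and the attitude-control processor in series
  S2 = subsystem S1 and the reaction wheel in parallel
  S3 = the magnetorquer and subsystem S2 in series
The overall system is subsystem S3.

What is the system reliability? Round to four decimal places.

0.7745

R(magnetorquer) = exp(−0.000216 × 720) = 0.855970
R(gyro assembly) = exp(−0.000192 × 720) = 0.870890
R(sun sensor) = exp(−0.0000815 × 720) = 0.943008
R(wheel drive electronics) = exp(−0.000331 × 720) = 0.787951
R(attitude-control processor) = exp(−0.0000756 × 720) = 0.947023
R(reaction wheel) = exp(−0.000392 × 720) = 0.754093
Series (gyro assembly, sun sensor, wheel drive electronics, and attitude-control processor): 0.870890 × 0.943008 × 0.787951 × 0.947023 = 0.612828
Parallel ([0.612828] and reaction wheel): 1 − (1 − 0.612828)(1 − 0.754093) = 0.904792
Series (magnetorquer and [0.904792]): 0.855970 × 0.904792 = 0.7745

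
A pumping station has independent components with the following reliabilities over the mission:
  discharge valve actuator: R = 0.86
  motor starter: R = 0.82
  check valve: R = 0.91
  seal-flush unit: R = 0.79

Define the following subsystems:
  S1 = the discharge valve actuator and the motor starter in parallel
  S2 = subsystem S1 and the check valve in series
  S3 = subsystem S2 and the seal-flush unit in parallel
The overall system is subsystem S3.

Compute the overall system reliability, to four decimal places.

0.9763

Parallel (discharge valve actuator and motor starter): 1 − (1 − 0.860000)(1 − 0.820000) = 0.974800
Series ([0.974800] and check valve): 0.974800 × 0.910000 = 0.887068
Parallel ([0.887068] and seal-flush unit): 1 − (1 − 0.887068)(1 − 0.790000) = 0.9763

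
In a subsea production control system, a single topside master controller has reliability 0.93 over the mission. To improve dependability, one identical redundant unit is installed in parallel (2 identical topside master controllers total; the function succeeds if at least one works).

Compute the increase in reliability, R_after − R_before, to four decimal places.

R_before = 0.93
R_after = 1 − (1 − 0.93)^2 = 0.9951
ΔR = 0.9951 − 0.93 = 0.0651

0.0651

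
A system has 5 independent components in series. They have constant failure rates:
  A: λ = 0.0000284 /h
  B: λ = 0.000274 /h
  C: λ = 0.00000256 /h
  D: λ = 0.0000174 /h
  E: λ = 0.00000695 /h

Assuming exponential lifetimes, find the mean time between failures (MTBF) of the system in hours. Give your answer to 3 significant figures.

3040

Series of exponential components: λ_sys = Σ λ_i
λ_sys = 0.0000284 + 0.000274 + 0.00000256 + 0.0000174 + 0.00000695 = 3.2931e-04 /h
MTBF = 1 / λ_sys = 3040 h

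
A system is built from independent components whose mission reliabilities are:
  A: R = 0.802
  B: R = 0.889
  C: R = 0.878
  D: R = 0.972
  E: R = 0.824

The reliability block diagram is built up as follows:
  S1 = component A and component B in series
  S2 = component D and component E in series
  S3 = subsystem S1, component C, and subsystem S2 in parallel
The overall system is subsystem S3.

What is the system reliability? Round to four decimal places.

0.9930

Series (A and B): 0.802000 × 0.889000 = 0.712978
Series (D and E): 0.972000 × 0.824000 = 0.800928
Parallel ([0.712978], C, and [0.800928]): 1 − (1 − 0.712978)(1 − 0.878000)(1 − 0.800928) = 0.9930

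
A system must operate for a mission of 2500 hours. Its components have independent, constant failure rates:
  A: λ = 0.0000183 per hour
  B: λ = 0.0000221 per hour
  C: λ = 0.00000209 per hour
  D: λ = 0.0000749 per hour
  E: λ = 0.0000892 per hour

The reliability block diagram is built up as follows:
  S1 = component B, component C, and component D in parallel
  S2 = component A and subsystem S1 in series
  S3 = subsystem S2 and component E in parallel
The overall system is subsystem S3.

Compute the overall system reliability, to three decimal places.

0.991

R(A) = exp(−0.0000183 × 2500) = 0.95528
R(B) = exp(−0.0000221 × 2500) = 0.94625
R(C) = exp(−0.00000209 × 2500) = 0.99479
R(D) = exp(−0.0000749 × 2500) = 0.82924
R(E) = exp(−0.0000892 × 2500) = 0.80011
Parallel (B, C, and D): 1 − (1 − 0.94625)(1 − 0.99479)(1 − 0.82924) = 0.99995
Series (A and [0.99995]): 0.95528 × 0.99995 = 0.95523
Parallel ([0.95523] and E): 1 − (1 − 0.95523)(1 − 0.80011) = 0.991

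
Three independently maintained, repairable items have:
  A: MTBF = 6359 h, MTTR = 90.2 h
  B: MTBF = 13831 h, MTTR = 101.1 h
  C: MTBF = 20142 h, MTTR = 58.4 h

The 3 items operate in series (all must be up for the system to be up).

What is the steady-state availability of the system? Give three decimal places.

A(A) = MTBF/(MTBF+MTTR) = 6359/(6359+90.2) = 0.986014
A(B) = MTBF/(MTBF+MTTR) = 13831/(13831+101.1) = 0.992743
A(C) = MTBF/(MTBF+MTTR) = 20142/(20142+58.4) = 0.997109
Series availability: 0.986014 × 0.992743 × 0.997109 = 0.976

0.976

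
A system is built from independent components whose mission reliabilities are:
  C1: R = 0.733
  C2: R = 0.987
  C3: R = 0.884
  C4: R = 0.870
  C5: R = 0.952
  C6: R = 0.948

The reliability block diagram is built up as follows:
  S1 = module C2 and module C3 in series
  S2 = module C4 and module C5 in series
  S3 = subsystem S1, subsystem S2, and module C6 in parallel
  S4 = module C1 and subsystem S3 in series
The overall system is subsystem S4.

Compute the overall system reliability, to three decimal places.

Series (C2 and C3): 0.98700 × 0.88400 = 0.87251
Series (C4 and C5): 0.87000 × 0.95200 = 0.82824
Parallel ([0.87251], [0.82824], and C6): 1 − (1 − 0.87251)(1 − 0.82824)(1 − 0.94800) = 0.99886
Series (C1 and [0.99886]): 0.73300 × 0.99886 = 0.732

0.732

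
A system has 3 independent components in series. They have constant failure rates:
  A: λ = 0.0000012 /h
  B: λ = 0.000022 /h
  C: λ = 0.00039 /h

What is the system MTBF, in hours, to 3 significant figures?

Series of exponential components: λ_sys = Σ λ_i
λ_sys = 0.0000012 + 0.000022 + 0.00039 = 4.1320e-04 /h
MTBF = 1 / λ_sys = 2420 h

2420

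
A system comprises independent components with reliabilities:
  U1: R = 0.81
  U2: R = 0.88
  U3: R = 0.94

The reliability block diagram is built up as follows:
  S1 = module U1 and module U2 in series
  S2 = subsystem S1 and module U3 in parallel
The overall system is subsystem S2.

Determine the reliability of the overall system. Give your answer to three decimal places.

Series (U1 and U2): 0.81000 × 0.88000 = 0.71280
Parallel ([0.71280] and U3): 1 − (1 − 0.71280)(1 − 0.94000) = 0.983

0.983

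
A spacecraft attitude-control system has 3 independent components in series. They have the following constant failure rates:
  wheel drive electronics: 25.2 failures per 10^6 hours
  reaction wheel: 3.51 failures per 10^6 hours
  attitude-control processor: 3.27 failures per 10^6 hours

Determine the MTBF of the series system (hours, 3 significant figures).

31300

Series of exponential components: λ_sys = Σ λ_i
λ_sys = 0.0000252 + 0.00000351 + 0.00000327 = 3.1980e-05 /h
MTBF = 1 / λ_sys = 31300 h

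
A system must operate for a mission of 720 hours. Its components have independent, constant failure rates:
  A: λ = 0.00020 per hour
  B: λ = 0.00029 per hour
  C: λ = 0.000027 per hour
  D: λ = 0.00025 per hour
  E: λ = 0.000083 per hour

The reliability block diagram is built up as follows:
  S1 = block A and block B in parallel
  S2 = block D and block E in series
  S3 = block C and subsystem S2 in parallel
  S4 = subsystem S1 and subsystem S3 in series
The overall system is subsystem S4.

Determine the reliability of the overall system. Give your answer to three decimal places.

0.971

R(A) = exp(−0.00020 × 720) = 0.86589
R(B) = exp(−0.00029 × 720) = 0.81156
R(C) = exp(−0.000027 × 720) = 0.98075
R(D) = exp(−0.00025 × 720) = 0.83527
R(E) = exp(−0.000083 × 720) = 0.94199
Parallel (A and B): 1 − (1 − 0.86589)(1 − 0.81156) = 0.97473
Series (D and E): 0.83527 × 0.94199 = 0.78682
Parallel (C and [0.78682]): 1 − (1 − 0.98075)(1 − 0.78682) = 0.99590
Series ([0.97473] and [0.99590]): 0.97473 × 0.99590 = 0.971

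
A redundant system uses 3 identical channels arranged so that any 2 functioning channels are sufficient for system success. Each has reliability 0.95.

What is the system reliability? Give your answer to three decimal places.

0.993

R = Σ_{i=2}^{3} C(3,i) p^i (1−p)^{3−i} with p = 0.95
C(3,2)·0.95^2·0.05^1 = 0.13538
C(3,3)·0.95^3·0.05^0 = 0.85738
Sum = 0.993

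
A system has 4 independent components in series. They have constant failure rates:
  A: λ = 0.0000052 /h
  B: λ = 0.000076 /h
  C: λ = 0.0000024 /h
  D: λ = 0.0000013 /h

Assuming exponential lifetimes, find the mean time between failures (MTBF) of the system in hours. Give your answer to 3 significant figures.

11800

Series of exponential components: λ_sys = Σ λ_i
λ_sys = 0.0000052 + 0.000076 + 0.0000024 + 0.0000013 = 8.4900e-05 /h
MTBF = 1 / λ_sys = 11800 h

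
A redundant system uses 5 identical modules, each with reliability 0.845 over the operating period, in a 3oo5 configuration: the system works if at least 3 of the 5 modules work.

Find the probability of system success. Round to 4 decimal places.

0.9709

R = Σ_{i=3}^{5} C(5,i) p^i (1−p)^{5−i} with p = 0.845
C(5,3)·0.845^3·0.155^2 = 0.144955
C(5,4)·0.845^4·0.155^1 = 0.395120
C(5,5)·0.845^5·0.155^0 = 0.430808
Sum = 0.9709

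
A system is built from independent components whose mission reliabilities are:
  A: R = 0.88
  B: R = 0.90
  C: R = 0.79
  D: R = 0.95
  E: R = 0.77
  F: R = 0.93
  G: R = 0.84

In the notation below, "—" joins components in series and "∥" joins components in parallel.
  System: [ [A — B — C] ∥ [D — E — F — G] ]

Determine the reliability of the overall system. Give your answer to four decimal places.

0.8396

Series (A, B, and C): 0.880000 × 0.900000 × 0.790000 = 0.625680
Series (D, E, F, and G): 0.950000 × 0.770000 × 0.930000 × 0.840000 = 0.571448
Parallel ([0.625680] and [0.571448]): 1 − (1 − 0.625680)(1 − 0.571448) = 0.8396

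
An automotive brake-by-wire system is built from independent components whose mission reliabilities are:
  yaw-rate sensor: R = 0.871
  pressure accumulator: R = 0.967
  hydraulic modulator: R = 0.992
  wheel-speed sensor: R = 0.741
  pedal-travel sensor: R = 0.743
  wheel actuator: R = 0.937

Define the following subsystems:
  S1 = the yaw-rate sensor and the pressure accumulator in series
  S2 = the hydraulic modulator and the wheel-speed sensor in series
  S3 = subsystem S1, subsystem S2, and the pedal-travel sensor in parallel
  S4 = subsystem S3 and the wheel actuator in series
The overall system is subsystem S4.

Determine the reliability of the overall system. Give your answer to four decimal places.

Series (yaw-rate sensor and pressure accumulator): 0.871000 × 0.967000 = 0.842257
Series (hydraulic modulator and wheel-speed sensor): 0.992000 × 0.741000 = 0.735072
Parallel ([0.842257], [0.735072], and pedal-travel sensor): 1 − (1 − 0.842257)(1 − 0.735072)(1 − 0.743000) = 0.989260
Series ([0.989260] and wheel actuator): 0.989260 × 0.937000 = 0.9269

0.9269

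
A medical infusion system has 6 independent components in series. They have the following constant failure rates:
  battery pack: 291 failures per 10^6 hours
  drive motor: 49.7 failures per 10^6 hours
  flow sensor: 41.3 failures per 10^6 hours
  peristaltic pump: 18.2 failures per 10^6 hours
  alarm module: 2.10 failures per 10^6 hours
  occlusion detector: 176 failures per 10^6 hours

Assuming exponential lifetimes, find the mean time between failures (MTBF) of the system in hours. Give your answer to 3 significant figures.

Series of exponential components: λ_sys = Σ λ_i
λ_sys = 0.000291 + 0.0000497 + 0.0000413 + 0.0000182 + 0.00000210 + 0.000176 = 5.7830e-04 /h
MTBF = 1 / λ_sys = 1730 h

1730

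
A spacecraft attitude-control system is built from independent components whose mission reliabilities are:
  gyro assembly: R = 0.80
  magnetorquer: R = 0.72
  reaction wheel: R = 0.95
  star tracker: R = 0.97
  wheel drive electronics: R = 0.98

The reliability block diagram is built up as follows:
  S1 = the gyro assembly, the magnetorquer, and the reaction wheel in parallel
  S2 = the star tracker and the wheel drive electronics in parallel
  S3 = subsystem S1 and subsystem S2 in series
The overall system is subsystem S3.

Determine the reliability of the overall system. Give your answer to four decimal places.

0.9966

Parallel (gyro assembly, magnetorquer, and reaction wheel): 1 − (1 − 0.800000)(1 − 0.720000)(1 − 0.950000) = 0.997200
Parallel (star tracker and wheel drive electronics): 1 − (1 − 0.970000)(1 − 0.980000) = 0.999400
Series ([0.997200] and [0.999400]): 0.997200 × 0.999400 = 0.9966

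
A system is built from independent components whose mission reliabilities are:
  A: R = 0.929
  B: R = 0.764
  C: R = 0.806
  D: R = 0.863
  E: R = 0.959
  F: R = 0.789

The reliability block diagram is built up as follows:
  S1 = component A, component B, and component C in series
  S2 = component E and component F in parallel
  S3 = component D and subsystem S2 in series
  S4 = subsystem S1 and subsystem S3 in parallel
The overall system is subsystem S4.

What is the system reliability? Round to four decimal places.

0.9382

Series (A, B, and C): 0.929000 × 0.764000 × 0.806000 = 0.572063
Parallel (E and F): 1 − (1 − 0.959000)(1 − 0.789000) = 0.991349
Series (D and [0.991349]): 0.863000 × 0.991349 = 0.855534
Parallel ([0.572063] and [0.855534]): 1 − (1 − 0.572063)(1 − 0.855534) = 0.9382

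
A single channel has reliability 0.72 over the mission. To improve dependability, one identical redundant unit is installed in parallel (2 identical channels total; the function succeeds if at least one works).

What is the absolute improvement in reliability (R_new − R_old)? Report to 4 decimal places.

0.2016

R_before = 0.72
R_after = 1 − (1 − 0.72)^2 = 0.9216
ΔR = 0.9216 − 0.72 = 0.2016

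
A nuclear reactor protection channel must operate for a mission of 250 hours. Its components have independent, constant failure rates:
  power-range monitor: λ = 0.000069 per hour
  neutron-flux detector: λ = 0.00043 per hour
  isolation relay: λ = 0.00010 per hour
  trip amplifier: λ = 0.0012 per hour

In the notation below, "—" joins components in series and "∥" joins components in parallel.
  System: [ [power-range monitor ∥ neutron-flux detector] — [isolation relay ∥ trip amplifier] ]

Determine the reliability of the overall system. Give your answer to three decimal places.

R(power-range monitor) = exp(−0.000069 × 250) = 0.98290
R(neutron-flux detector) = exp(−0.00043 × 250) = 0.89808
R(isolation relay) = exp(−0.00010 × 250) = 0.97531
R(trip amplifier) = exp(−0.0012 × 250) = 0.74082
Parallel (power-range monitor and neutron-flux detector): 1 − (1 − 0.98290)(1 − 0.89808) = 0.99826
Parallel (isolation relay and trip amplifier): 1 − (1 − 0.97531)(1 − 0.74082) = 0.99360
Series ([0.99826] and [0.99360]): 0.99826 × 0.99360 = 0.992

0.992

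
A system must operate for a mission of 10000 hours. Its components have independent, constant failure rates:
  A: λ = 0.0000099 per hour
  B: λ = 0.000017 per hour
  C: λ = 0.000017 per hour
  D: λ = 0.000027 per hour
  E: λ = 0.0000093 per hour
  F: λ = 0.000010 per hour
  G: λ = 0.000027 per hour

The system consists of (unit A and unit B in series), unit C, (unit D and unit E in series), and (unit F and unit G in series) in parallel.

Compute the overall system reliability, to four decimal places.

0.9965

R(A) = exp(−0.0000099 × 10000) = 0.905743
R(B) = exp(−0.000017 × 10000) = 0.843665
R(C) = exp(−0.000017 × 10000) = 0.843665
R(D) = exp(−0.000027 × 10000) = 0.763379
R(E) = exp(−0.0000093 × 10000) = 0.911194
R(F) = exp(−0.000010 × 10000) = 0.904837
R(G) = exp(−0.000027 × 10000) = 0.763379
Series (A and B): 0.905743 × 0.843665 = 0.764144
Series (D and E): 0.763379 × 0.911194 = 0.695586
Series (F and G): 0.904837 × 0.763379 = 0.690734
Parallel ([0.764144], C, [0.695586], and [0.690734]): 1 − (1 − 0.764144)(1 − 0.843665)(1 − 0.695586)(1 − 0.690734) = 0.9965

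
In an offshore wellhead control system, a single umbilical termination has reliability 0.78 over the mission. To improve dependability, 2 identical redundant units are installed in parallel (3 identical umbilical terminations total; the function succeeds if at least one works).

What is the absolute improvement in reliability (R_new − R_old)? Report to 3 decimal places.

0.209

R_before = 0.78
R_after = 1 − (1 − 0.78)^3 = 0.989
ΔR = 0.989 − 0.78 = 0.209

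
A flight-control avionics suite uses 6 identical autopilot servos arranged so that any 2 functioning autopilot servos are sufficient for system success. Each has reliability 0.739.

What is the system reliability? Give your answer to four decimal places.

R = Σ_{i=2}^{6} C(6,i) p^i (1−p)^{6−i} with p = 0.739
C(6,2)·0.739^2·0.261^4 = 0.038014
C(6,3)·0.739^3·0.261^3 = 0.143511
C(6,4)·0.739^4·0.261^2 = 0.304754
C(6,5)·0.739^5·0.261^1 = 0.345155
C(6,6)·0.739^6·0.261^0 = 0.162880
Sum = 0.9943

0.9943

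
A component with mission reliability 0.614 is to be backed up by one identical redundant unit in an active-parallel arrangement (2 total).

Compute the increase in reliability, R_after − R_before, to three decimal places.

0.237

R_before = 0.614
R_after = 1 − (1 − 0.614)^2 = 0.851
ΔR = 0.851 − 0.614 = 0.237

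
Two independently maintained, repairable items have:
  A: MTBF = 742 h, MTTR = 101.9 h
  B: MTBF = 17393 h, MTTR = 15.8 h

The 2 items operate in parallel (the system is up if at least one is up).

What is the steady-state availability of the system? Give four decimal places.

0.9999

A(A) = MTBF/(MTBF+MTTR) = 742/(742+101.9) = 0.879251
A(B) = MTBF/(MTBF+MTTR) = 17393/(17393+15.8) = 0.999092
Parallel availability: 1 − (1 − 0.879251)(1 − 0.999092) = 0.9999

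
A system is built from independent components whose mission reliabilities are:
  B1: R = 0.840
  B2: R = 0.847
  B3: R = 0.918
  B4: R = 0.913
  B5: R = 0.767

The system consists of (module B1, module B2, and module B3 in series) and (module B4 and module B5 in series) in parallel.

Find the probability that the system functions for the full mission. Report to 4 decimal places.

Series (B1, B2, and B3): 0.840000 × 0.847000 × 0.918000 = 0.653139
Series (B4 and B5): 0.913000 × 0.767000 = 0.700271
Parallel ([0.653139] and [0.700271]): 1 − (1 − 0.653139)(1 − 0.700271) = 0.8960

0.8960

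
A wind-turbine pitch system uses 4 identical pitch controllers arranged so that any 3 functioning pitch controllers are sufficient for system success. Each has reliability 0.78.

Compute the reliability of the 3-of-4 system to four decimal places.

R = Σ_{i=3}^{4} C(4,i) p^i (1−p)^{4−i} with p = 0.78
C(4,3)·0.78^3·0.22^1 = 0.417606
C(4,4)·0.78^4·0.22^0 = 0.370151
Sum = 0.7878

0.7878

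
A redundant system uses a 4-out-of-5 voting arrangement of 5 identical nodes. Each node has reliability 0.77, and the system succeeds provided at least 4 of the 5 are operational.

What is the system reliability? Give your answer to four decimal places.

0.6749

R = Σ_{i=4}^{5} C(5,i) p^i (1−p)^{5−i} with p = 0.77
C(5,4)·0.77^4·0.23^1 = 0.404260
C(5,5)·0.77^5·0.23^0 = 0.270678
Sum = 0.6749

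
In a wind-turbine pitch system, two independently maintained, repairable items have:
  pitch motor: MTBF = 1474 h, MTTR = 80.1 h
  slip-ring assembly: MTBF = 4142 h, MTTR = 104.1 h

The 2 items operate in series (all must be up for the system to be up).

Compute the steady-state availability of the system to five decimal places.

A(pitch motor) = MTBF/(MTBF+MTTR) = 1474/(1474+80.1) = 0.948459
A(slip-ring assembly) = MTBF/(MTBF+MTTR) = 4142/(4142+104.1) = 0.975483
Series availability: 0.948459 × 0.975483 = 0.92521

0.92521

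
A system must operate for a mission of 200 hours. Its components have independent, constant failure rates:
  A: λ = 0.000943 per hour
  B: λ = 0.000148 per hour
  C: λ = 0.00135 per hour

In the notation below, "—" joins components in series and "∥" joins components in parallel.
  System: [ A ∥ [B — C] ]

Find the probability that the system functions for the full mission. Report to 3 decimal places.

R(A) = exp(−0.000943 × 200) = 0.82812
R(B) = exp(−0.000148 × 200) = 0.97083
R(C) = exp(−0.00135 × 200) = 0.76338
Series (B and C): 0.97083 × 0.76338 = 0.74111
Parallel (A and [0.74111]): 1 − (1 − 0.82812)(1 − 0.74111) = 0.956

0.956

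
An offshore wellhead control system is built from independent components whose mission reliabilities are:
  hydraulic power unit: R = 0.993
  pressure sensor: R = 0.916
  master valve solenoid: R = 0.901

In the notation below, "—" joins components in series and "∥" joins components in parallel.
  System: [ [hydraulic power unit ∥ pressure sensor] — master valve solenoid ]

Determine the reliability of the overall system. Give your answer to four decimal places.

0.9005

Parallel (hydraulic power unit and pressure sensor): 1 − (1 − 0.993000)(1 − 0.916000) = 0.999412
Series ([0.999412] and master valve solenoid): 0.999412 × 0.901000 = 0.9005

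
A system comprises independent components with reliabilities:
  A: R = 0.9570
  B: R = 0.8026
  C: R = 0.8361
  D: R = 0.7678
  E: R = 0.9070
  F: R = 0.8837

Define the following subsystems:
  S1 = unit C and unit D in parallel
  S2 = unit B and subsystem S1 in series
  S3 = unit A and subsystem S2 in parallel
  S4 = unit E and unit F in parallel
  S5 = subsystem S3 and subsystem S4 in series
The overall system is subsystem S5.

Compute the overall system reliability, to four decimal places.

Parallel (C and D): 1 − (1 − 0.836100)(1 − 0.767800) = 0.961942
Series (B and [0.961942]): 0.802600 × 0.961942 = 0.772055
Parallel (A and [0.772055]): 1 − (1 − 0.957000)(1 − 0.772055) = 0.990198
Parallel (E and F): 1 − (1 − 0.907000)(1 − 0.883700) = 0.989184
Series ([0.990198] and [0.989184]): 0.990198 × 0.989184 = 0.9795

0.9795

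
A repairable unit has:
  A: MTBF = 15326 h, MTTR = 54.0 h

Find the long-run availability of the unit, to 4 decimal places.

A(A) = MTBF/(MTBF+MTTR) = 15326/(15326+54.0) = 0.9965

0.9965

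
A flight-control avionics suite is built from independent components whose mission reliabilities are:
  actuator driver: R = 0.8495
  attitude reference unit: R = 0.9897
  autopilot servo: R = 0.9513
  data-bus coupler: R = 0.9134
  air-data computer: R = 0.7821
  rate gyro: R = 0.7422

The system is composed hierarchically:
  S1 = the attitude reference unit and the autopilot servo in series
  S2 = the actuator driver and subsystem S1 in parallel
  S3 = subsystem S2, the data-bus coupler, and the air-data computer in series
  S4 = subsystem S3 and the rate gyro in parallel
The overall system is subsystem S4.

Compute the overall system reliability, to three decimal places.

Series (attitude reference unit and autopilot servo): 0.98970 × 0.95130 = 0.94150
Parallel (actuator driver and [0.94150]): 1 − (1 − 0.84950)(1 − 0.94150) = 0.99120
Series ([0.99120], data-bus coupler, and air-data computer): 0.99120 × 0.91340 × 0.78210 = 0.70808
Parallel ([0.70808] and rate gyro): 1 − (1 − 0.70808)(1 − 0.74220) = 0.925

0.925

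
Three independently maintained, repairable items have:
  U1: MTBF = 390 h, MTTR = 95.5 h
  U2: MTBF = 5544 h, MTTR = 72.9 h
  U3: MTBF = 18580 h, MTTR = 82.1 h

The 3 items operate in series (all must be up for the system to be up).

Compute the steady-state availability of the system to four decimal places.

A(U1) = MTBF/(MTBF+MTTR) = 390/(390+95.5) = 0.803296
A(U2) = MTBF/(MTBF+MTTR) = 5544/(5544+72.9) = 0.987021
A(U3) = MTBF/(MTBF+MTTR) = 18580/(18580+82.1) = 0.995601
Series availability: 0.803296 × 0.987021 × 0.995601 = 0.7894

0.7894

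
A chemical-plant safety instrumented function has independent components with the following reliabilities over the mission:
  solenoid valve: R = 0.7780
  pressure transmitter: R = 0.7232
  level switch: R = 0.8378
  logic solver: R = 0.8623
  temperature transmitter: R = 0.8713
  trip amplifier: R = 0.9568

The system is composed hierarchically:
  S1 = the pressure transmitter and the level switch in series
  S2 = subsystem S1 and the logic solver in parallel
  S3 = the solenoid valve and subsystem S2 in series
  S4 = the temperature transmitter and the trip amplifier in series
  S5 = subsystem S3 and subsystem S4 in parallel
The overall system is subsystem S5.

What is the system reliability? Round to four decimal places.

Series (pressure transmitter and level switch): 0.723200 × 0.837800 = 0.605897
Parallel ([0.605897] and logic solver): 1 − (1 − 0.605897)(1 − 0.862300) = 0.945732
Series (solenoid valve and [0.945732]): 0.778000 × 0.945732 = 0.735779
Series (temperature transmitter and trip amplifier): 0.871300 × 0.956800 = 0.833660
Parallel ([0.735779] and [0.833660]): 1 − (1 − 0.735779)(1 − 0.833660) = 0.9560

0.9560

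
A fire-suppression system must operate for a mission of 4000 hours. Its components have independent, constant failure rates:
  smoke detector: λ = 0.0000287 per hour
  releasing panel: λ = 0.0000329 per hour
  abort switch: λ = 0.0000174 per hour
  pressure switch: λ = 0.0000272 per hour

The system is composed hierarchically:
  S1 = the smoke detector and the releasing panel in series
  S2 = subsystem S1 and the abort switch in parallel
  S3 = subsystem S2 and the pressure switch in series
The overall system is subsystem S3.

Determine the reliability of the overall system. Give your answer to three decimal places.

0.884

R(smoke detector) = exp(−0.0000287 × 4000) = 0.89154
R(releasing panel) = exp(−0.0000329 × 4000) = 0.87669
R(abort switch) = exp(−0.0000174 × 4000) = 0.93277
R(pressure switch) = exp(−0.0000272 × 4000) = 0.89691
Series (smoke detector and releasing panel): 0.89154 × 0.87669 = 0.78160
Parallel ([0.78160] and abort switch): 1 − (1 − 0.78160)(1 − 0.93277) = 0.98532
Series ([0.98532] and pressure switch): 0.98532 × 0.89691 = 0.884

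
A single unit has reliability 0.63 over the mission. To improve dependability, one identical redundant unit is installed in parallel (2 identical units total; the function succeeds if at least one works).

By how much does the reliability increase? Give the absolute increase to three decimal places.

0.233

R_before = 0.63
R_after = 1 − (1 − 0.63)^2 = 0.863
ΔR = 0.863 − 0.63 = 0.233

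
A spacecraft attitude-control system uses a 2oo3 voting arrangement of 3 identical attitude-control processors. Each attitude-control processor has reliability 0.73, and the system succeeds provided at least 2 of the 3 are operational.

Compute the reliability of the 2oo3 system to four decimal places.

R = Σ_{i=2}^{3} C(3,i) p^i (1−p)^{3−i} with p = 0.73
C(3,2)·0.73^2·0.27^1 = 0.431649
C(3,3)·0.73^3·0.27^0 = 0.389017
Sum = 0.8207

0.8207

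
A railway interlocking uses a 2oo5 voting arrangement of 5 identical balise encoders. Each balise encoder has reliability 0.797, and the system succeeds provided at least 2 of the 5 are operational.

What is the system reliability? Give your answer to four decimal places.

0.9929

R = Σ_{i=2}^{5} C(5,i) p^i (1−p)^{5−i} with p = 0.797
C(5,2)·0.797^2·0.203^3 = 0.053138
C(5,3)·0.797^3·0.203^2 = 0.208625
C(5,4)·0.797^4·0.203^1 = 0.409543
C(5,5)·0.797^5·0.203^0 = 0.321582
Sum = 0.9929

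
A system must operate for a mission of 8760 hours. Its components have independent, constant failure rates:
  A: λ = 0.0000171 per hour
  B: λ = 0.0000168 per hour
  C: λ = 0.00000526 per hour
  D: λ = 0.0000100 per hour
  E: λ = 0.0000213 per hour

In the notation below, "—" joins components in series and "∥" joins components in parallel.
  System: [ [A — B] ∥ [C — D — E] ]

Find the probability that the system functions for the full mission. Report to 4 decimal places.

R(A) = exp(−0.0000171 × 8760) = 0.860884
R(B) = exp(−0.0000168 × 8760) = 0.863149
R(C) = exp(−0.00000526 × 8760) = 0.954968
R(D) = exp(−0.0000100 × 8760) = 0.916127
R(E) = exp(−0.0000213 × 8760) = 0.829786
Series (A and B): 0.860884 × 0.863149 = 0.743071
Series (C, D, and E): 0.954968 × 0.916127 × 0.829786 = 0.725957
Parallel ([0.743071] and [0.725957]): 1 − (1 − 0.743071)(1 − 0.725957) = 0.9296

0.9296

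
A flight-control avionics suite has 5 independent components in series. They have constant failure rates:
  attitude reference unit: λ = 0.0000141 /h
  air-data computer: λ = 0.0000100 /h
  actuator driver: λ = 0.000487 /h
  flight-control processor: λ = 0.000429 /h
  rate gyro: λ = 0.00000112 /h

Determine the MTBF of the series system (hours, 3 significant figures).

1060

Series of exponential components: λ_sys = Σ λ_i
λ_sys = 0.0000141 + 0.0000100 + 0.000487 + 0.000429 + 0.00000112 = 9.4122e-04 /h
MTBF = 1 / λ_sys = 1060 h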